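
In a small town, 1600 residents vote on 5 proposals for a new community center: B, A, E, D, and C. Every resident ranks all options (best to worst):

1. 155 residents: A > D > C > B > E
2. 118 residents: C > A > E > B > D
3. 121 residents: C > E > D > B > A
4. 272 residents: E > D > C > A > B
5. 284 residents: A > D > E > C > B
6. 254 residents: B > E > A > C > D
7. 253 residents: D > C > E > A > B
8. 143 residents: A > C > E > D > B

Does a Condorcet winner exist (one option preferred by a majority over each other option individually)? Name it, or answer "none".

E

E vs B: 1191–409 for E.
E vs A: 900–700 for E.
E vs D: 908–692 for E.
E vs C: 810–790 for E.
E beats every other option head-to-head.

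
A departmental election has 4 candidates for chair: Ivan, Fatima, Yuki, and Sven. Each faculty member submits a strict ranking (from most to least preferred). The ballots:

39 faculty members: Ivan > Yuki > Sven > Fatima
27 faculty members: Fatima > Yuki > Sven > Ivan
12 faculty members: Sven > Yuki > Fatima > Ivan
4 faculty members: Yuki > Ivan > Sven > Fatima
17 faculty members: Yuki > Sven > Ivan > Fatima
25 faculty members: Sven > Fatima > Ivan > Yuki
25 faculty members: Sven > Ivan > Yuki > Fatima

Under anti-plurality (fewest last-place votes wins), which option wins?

Last-place votes: Ivan 39, Fatima 85, Yuki 25, Sven 0.
Sven is ranked last by the fewest voters, so Sven wins.

Sven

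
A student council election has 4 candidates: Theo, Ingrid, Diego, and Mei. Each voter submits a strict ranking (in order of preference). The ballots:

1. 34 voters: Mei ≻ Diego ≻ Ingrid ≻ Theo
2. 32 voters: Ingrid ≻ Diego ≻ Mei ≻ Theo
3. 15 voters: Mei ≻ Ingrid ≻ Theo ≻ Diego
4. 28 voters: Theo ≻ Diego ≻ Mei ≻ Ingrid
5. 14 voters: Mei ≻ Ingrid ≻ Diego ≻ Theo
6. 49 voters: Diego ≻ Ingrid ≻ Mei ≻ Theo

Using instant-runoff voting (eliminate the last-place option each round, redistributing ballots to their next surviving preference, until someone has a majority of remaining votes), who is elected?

Diego

Round 1: Theo 28, Ingrid 32, Diego 49, Mei 63. Eliminate Theo.
Round 2: Ingrid 32, Diego 77, Mei 63. Eliminate Ingrid.
Round 3: Diego 109, Mei 63. Diego has a majority.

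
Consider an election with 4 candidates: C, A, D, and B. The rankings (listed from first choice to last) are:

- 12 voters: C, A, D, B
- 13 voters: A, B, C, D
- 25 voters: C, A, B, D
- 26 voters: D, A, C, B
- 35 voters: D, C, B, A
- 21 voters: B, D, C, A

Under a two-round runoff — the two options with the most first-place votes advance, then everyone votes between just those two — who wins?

Round 1 first-place votes: C 37, A 13, D 61, B 21.
D and C advance.
Runoff: D is preferred to C by 82 voters; C by 50.
D wins the runoff.

D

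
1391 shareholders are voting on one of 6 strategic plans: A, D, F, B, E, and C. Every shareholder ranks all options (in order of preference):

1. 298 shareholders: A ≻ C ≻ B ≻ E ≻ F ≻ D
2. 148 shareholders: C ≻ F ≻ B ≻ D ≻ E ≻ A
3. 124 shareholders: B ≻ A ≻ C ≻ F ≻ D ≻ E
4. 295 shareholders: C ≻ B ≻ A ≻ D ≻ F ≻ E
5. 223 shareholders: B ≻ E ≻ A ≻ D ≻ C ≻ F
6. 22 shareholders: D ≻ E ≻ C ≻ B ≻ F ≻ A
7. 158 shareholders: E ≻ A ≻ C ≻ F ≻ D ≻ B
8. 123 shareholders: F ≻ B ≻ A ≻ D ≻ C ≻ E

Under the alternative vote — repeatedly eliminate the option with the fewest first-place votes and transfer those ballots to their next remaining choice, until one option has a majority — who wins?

Round 1: A 298, D 22, F 123, B 347, E 158, C 443. Eliminate D.
Round 2: A 298, F 123, B 347, E 180, C 443. Eliminate F.
Round 3: A 298, B 470, E 180, C 443. Eliminate E.
Round 4: A 456, B 470, C 465. Eliminate A.
Round 5: B 470, C 921. C has a majority.

C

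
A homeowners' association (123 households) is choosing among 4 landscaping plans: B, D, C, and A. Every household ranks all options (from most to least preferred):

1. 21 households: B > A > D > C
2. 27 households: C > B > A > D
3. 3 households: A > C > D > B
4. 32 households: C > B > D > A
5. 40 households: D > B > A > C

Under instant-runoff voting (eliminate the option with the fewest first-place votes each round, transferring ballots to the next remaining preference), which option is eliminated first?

Round 1: B 21, D 40, C 59, A 3. Eliminate A.

A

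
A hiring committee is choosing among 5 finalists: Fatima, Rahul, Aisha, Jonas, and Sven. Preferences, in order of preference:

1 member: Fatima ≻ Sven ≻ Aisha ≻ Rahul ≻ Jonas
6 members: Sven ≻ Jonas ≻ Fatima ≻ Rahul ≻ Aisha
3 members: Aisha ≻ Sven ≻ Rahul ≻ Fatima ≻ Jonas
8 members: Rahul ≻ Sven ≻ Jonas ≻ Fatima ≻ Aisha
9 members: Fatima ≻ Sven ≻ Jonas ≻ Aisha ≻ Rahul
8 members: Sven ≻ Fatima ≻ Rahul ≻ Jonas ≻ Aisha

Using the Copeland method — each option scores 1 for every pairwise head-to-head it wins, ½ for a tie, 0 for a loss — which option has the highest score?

Fatima: beats Rahul, Aisha, and Jonas; loses to Sven → score 3.
Rahul: beats Aisha and Jonas; loses to Fatima and Sven → score 2.
Aisha: loses to Fatima, Rahul, Jonas, and Sven → score 0.
Jonas: beats Aisha; loses to Fatima, Rahul, and Sven → score 1.
Sven: beats Fatima, Rahul, Aisha, and Jonas → score 4.
Sven has the best pairwise record.

Sven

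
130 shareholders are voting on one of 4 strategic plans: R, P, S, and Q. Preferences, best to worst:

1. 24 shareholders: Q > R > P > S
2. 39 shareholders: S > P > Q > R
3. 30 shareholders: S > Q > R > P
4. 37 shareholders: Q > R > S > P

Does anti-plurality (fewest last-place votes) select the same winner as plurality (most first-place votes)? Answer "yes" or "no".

no

Anti-plurality — last-place votes: R 39, P 67, S 24, Q 0. Winner: Q.
Plurality — first-place votes: R 0, P 0, S 69, Q 61. Winner: S.
The two methods disagree.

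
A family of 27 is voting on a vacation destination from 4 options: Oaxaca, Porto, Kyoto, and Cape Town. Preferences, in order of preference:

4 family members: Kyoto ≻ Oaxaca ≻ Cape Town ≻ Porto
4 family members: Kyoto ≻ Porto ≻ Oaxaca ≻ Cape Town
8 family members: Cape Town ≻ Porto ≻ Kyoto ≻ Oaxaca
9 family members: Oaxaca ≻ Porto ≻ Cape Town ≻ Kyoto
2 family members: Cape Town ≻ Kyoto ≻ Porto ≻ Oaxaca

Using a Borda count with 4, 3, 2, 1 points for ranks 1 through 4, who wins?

Porto

Oaxaca: 4·3 + 4·2 + 8·1 + 9·4 + 2·1 = 66
Porto: 4·1 + 4·3 + 8·3 + 9·3 + 2·2 = 71
Kyoto: 4·4 + 4·4 + 8·2 + 9·1 + 2·3 = 63
Cape Town: 4·2 + 4·1 + 8·4 + 9·2 + 2·4 = 70
Porto has the highest Borda score (71).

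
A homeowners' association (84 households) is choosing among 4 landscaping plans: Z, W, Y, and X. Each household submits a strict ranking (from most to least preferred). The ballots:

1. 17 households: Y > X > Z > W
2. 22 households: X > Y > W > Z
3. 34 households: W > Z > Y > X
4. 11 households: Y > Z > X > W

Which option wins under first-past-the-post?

First-place votes: Z 0, W 34, Y 28, X 22.
W has the most first-place votes.

W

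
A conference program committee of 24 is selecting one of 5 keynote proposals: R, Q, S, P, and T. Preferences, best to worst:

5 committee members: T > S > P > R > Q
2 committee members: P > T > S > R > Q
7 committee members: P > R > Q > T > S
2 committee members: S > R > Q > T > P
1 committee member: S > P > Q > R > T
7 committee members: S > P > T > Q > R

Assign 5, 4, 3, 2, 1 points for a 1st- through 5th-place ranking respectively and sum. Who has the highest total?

R: 5·2 + 2·2 + 7·4 + 2·4 + 1·2 + 7·1 = 59
Q: 5·1 + 2·1 + 7·3 + 2·3 + 1·3 + 7·2 = 51
S: 5·4 + 2·3 + 7·1 + 2·5 + 1·5 + 7·5 = 83
P: 5·3 + 2·5 + 7·5 + 2·1 + 1·4 + 7·4 = 94
T: 5·5 + 2·4 + 7·2 + 2·2 + 1·1 + 7·3 = 73
P has the highest Borda score (94).

P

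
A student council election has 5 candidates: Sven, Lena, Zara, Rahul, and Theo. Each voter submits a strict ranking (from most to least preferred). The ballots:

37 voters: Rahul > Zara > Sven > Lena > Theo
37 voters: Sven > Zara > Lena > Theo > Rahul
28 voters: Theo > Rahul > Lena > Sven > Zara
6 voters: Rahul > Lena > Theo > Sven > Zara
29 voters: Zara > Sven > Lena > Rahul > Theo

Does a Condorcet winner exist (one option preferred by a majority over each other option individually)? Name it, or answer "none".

Rahul vs Sven: 71–66 for Rahul.
Rahul vs Lena: 71–66 for Rahul.
Rahul vs Zara: 71–66 for Rahul.
Rahul vs Theo: 72–65 for Rahul.
Rahul beats every other option head-to-head.

Rahul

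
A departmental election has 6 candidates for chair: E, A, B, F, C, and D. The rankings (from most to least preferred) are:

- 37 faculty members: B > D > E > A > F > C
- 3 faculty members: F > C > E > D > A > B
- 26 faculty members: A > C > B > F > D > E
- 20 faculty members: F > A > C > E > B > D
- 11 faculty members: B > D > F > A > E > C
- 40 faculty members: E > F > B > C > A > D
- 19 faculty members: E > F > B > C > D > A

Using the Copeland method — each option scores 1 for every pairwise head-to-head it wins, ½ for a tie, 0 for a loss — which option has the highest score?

E

E: beats A, B, F, C, and D → score 5.
A: beats C and D; loses to E, B, and F → score 2.
B: beats A, C, and D; loses to E and F → score 3.
F: beats A, B, C, and D; loses to E → score 4.
C: beats D; loses to E, A, B, and F → score 1.
D: loses to E, A, B, F, and C → score 0.
E has the best pairwise record.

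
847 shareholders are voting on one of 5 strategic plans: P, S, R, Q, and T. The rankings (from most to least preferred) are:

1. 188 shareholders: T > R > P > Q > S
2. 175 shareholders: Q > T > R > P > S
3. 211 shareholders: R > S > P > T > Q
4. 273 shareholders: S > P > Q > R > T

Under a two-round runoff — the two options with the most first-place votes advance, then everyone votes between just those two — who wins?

R

Round 1 first-place votes: P 0, S 273, R 211, Q 175, T 188.
S and R advance.
Runoff: S is preferred to R by 273 voters; R by 574.
R wins the runoff.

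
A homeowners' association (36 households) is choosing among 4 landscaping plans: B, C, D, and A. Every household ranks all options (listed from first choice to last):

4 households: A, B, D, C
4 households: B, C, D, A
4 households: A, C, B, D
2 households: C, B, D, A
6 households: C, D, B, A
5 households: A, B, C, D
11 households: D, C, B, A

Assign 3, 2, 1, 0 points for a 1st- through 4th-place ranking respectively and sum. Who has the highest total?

B: 4·2 + 4·3 + 4·1 + 2·2 + 6·1 + 5·2 + 11·1 = 55
C: 4·0 + 4·2 + 4·2 + 2·3 + 6·3 + 5·1 + 11·2 = 67
D: 4·1 + 4·1 + 4·0 + 2·1 + 6·2 + 5·0 + 11·3 = 55
A: 4·3 + 4·0 + 4·3 + 2·0 + 6·0 + 5·3 + 11·0 = 39
C has the highest Borda score (67).

C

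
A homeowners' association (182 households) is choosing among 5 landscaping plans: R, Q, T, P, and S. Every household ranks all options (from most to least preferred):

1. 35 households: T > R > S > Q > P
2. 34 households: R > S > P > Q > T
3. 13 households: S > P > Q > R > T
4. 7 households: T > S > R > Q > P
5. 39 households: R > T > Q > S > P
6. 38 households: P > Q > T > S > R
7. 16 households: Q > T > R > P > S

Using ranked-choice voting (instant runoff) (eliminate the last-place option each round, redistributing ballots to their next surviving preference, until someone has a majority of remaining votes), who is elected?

T

Round 1: R 73, Q 16, T 42, P 38, S 13. Eliminate S.
Round 2: R 73, Q 16, T 42, P 51. Eliminate Q.
Round 3: R 73, T 58, P 51. Eliminate P.
Round 4: R 86, T 96. T has a majority.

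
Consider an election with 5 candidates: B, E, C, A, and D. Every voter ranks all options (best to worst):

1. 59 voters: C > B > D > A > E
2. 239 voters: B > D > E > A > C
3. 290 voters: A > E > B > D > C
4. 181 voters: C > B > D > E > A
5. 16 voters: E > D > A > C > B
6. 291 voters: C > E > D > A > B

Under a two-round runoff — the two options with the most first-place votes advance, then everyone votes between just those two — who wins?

Round 1 first-place votes: B 239, E 16, C 531, A 290, D 0.
C and A advance.
Runoff: C is preferred to A by 531 voters; A by 545.
A wins the runoff.

A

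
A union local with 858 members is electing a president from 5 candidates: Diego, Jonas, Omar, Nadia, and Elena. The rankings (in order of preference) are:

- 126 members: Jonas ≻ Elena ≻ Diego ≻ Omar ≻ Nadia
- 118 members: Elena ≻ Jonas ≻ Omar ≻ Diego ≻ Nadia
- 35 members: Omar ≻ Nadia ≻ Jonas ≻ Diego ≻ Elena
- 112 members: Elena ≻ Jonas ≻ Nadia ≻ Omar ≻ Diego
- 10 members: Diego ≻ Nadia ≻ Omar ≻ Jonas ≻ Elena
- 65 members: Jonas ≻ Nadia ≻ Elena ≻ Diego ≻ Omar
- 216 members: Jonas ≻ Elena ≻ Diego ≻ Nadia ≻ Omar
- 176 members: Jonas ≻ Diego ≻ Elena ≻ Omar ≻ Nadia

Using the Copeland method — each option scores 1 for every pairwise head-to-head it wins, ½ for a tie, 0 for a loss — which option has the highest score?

Diego: beats Omar and Nadia; loses to Jonas and Elena → score 2.
Jonas: beats Diego, Omar, Nadia, and Elena → score 4.
Omar: beats Nadia; loses to Diego, Jonas, and Elena → score 1.
Nadia: loses to Diego, Jonas, Omar, and Elena → score 0.
Elena: beats Diego, Omar, and Nadia; loses to Jonas → score 3.
Jonas has the best pairwise record.

Jonas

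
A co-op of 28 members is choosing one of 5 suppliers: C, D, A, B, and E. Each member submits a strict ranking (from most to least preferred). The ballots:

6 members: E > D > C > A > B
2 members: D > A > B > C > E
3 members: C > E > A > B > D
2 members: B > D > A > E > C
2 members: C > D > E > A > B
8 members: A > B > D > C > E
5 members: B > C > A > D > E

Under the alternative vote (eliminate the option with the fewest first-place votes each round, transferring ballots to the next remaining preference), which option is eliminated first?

Round 1: C 5, D 2, A 8, B 7, E 6. Eliminate D.

D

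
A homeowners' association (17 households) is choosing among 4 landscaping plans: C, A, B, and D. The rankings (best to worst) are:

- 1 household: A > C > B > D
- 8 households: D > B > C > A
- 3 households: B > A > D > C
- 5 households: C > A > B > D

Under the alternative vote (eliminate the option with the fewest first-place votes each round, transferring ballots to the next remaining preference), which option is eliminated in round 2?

B

Round 1: C 5, A 1, B 3, D 8. Eliminate A.
Round 2: C 6, B 3, D 8. Eliminate B.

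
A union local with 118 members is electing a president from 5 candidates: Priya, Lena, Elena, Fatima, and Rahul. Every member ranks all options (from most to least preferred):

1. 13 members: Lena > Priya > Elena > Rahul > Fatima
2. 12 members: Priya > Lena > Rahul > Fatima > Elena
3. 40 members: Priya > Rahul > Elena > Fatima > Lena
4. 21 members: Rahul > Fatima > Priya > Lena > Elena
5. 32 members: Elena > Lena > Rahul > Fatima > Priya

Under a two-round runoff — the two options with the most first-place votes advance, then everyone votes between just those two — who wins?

Round 1 first-place votes: Priya 52, Lena 13, Elena 32, Fatima 0, Rahul 21.
Priya and Elena advance.
Runoff: Priya is preferred to Elena by 86 voters; Elena by 32.
Priya wins the runoff.

Priya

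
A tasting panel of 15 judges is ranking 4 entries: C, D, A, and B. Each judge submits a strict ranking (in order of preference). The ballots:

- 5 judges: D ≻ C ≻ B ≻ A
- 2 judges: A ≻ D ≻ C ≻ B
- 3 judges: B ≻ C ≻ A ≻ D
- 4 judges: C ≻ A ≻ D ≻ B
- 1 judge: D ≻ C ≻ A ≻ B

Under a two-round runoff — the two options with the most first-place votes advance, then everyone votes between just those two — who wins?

Round 1 first-place votes: C 4, D 6, A 2, B 3.
D and C advance.
Runoff: D is preferred to C by 8 voters; C by 7.
D wins the runoff.

D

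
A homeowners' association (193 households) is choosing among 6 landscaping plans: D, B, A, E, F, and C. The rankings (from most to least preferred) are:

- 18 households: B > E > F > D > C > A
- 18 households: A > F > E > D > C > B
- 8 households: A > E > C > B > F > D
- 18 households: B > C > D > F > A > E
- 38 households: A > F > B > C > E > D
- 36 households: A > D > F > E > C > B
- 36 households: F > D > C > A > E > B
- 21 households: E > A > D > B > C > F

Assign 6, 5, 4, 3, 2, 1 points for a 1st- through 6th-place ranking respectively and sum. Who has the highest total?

D: 18·3 + 18·3 + 8·1 + 18·4 + 38·1 + 36·5 + 36·5 + 21·4 = 670
B: 18·6 + 18·1 + 8·3 + 18·6 + 38·4 + 36·1 + 36·1 + 21·3 = 545
A: 18·1 + 18·6 + 8·6 + 18·2 + 38·6 + 36·6 + 36·3 + 21·5 = 867
E: 18·5 + 18·4 + 8·5 + 18·1 + 38·2 + 36·3 + 36·2 + 21·6 = 602
F: 18·4 + 18·5 + 8·2 + 18·3 + 38·5 + 36·4 + 36·6 + 21·1 = 803
C: 18·2 + 18·2 + 8·4 + 18·5 + 38·3 + 36·2 + 36·4 + 21·2 = 566
A has the highest Borda score (867).

A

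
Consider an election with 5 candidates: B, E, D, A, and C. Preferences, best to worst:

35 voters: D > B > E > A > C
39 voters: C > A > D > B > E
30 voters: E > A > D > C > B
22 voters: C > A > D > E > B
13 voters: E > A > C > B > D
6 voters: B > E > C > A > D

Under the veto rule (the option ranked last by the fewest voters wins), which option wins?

A

Last-place votes: B 52, E 39, D 19, A 0, C 35.
A is ranked last by the fewest voters, so A wins.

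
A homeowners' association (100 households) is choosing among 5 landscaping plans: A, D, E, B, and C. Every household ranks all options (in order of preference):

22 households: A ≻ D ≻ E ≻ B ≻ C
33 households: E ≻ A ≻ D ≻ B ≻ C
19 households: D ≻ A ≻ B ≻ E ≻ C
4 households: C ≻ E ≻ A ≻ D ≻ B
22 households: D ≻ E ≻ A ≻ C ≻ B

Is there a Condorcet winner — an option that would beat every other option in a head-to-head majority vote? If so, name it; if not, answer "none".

none

Checking pairwise contests:
E beats A 59–41.
A beats D 59–41.
D beats E 63–37.
A beats B 100–0.
A beats C 96–4.
Every option loses at least one head-to-head, so there is no Condorcet winner.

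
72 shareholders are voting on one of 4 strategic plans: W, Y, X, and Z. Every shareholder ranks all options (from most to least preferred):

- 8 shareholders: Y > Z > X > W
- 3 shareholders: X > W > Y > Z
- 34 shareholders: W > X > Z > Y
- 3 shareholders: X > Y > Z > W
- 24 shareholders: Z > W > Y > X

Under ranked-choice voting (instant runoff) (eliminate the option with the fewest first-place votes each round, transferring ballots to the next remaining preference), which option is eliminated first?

Round 1: W 34, Y 8, X 6, Z 24. Eliminate X.

X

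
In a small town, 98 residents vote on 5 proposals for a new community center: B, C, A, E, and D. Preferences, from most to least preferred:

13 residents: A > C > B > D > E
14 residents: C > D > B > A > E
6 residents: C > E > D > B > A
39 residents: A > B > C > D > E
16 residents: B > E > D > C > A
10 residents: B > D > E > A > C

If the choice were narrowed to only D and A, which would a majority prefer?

Voters preferring D to A: 46; preferring A to D: 52.
A wins the head-to-head.

A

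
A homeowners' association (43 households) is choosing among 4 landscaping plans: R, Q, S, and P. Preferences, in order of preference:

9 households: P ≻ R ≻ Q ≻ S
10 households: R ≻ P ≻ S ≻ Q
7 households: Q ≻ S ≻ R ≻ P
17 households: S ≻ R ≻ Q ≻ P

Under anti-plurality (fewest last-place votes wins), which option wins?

Last-place votes: R 0, Q 10, S 9, P 24.
R is ranked last by the fewest voters, so R wins.

R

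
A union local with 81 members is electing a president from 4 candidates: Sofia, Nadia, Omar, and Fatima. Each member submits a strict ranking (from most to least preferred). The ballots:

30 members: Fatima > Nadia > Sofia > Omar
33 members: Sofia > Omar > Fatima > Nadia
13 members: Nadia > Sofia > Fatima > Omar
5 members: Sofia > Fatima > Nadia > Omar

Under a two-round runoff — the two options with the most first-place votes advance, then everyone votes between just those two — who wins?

Round 1 first-place votes: Sofia 38, Nadia 13, Omar 0, Fatima 30.
Sofia and Fatima advance.
Runoff: Sofia is preferred to Fatima by 51 voters; Fatima by 30.
Sofia wins the runoff.

Sofia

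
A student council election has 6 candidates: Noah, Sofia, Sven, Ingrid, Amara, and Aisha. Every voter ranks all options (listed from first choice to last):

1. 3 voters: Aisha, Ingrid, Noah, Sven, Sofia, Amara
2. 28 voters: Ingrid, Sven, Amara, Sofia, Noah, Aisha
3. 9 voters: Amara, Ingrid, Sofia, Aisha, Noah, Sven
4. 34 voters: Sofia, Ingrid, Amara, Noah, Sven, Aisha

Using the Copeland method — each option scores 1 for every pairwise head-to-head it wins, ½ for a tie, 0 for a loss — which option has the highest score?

Ingrid

Noah: beats Sven and Aisha; loses to Sofia, Ingrid, and Amara → score 2.
Sofia: beats Noah, Sven, and Aisha; ties Amara; loses to Ingrid → score 3.5.
Sven: beats Aisha; loses to Noah, Sofia, Ingrid, and Amara → score 1.
Ingrid: beats Noah, Sofia, Sven, Amara, and Aisha → score 5.
Amara: beats Noah, Sven, and Aisha; ties Sofia; loses to Ingrid → score 3.5.
Aisha: loses to Noah, Sofia, Sven, Ingrid, and Amara → score 0.
Ingrid has the best pairwise record.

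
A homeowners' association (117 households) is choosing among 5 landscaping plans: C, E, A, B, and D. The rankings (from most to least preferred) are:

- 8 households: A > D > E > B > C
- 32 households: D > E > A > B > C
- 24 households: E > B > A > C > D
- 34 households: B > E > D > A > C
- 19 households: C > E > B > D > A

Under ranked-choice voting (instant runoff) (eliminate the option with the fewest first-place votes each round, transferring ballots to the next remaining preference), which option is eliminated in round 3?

Round 1: C 19, E 24, A 8, B 34, D 32. Eliminate A.
Round 2: C 19, E 24, B 34, D 40. Eliminate C.
Round 3: E 43, B 34, D 40. Eliminate B.

B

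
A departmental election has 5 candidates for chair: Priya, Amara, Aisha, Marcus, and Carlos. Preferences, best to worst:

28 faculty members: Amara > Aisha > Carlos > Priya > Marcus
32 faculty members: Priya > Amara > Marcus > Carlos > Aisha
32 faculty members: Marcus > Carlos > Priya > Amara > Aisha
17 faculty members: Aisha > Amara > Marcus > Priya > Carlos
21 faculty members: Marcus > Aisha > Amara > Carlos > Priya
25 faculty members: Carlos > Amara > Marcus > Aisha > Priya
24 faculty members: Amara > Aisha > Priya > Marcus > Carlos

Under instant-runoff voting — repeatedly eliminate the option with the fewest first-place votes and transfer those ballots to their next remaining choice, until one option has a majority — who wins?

Round 1: Priya 32, Amara 52, Aisha 17, Marcus 53, Carlos 25. Eliminate Aisha.
Round 2: Priya 32, Amara 69, Marcus 53, Carlos 25. Eliminate Carlos.
Round 3: Priya 32, Amara 94, Marcus 53. Amara has a majority.

Amara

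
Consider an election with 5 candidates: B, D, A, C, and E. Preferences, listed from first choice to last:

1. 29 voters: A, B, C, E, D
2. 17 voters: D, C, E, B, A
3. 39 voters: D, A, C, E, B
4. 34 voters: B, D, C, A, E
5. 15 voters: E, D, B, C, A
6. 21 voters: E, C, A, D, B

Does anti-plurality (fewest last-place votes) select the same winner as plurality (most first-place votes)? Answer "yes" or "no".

no

Anti-plurality — last-place votes: B 60, D 29, A 32, C 0, E 34. Winner: C.
Plurality — first-place votes: B 34, D 56, A 29, C 0, E 36. Winner: D.
The two methods disagree.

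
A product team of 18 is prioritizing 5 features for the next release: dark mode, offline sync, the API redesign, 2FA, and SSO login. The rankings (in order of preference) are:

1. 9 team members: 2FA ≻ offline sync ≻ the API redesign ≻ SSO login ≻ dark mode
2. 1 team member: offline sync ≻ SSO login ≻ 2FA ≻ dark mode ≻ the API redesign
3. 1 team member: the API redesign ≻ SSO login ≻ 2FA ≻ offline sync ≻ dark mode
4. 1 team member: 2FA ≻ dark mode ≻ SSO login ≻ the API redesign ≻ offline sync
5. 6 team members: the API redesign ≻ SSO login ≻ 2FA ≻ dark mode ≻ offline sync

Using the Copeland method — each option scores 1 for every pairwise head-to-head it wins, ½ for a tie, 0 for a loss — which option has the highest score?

2FA

dark mode: loses to offline sync, the API redesign, 2FA, and SSO login → score 0.
offline sync: beats dark mode, the API redesign, and SSO login; loses to 2FA → score 3.
the API redesign: beats dark mode and SSO login; loses to offline sync and 2FA → score 2.
2FA: beats dark mode, offline sync, the API redesign, and SSO login → score 4.
SSO login: beats dark mode; loses to offline sync, the API redesign, and 2FA → score 1.
2FA has the best pairwise record.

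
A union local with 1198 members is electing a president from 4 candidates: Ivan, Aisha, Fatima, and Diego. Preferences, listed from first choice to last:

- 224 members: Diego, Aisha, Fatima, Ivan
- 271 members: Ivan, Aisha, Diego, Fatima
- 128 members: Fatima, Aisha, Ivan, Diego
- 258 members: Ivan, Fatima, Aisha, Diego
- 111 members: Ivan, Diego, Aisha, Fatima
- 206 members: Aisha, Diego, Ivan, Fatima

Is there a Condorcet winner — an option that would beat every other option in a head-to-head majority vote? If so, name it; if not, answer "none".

Ivan

Ivan vs Aisha: 640–558 for Ivan.
Ivan vs Fatima: 846–352 for Ivan.
Ivan vs Diego: 768–430 for Ivan.
Ivan beats every other option head-to-head.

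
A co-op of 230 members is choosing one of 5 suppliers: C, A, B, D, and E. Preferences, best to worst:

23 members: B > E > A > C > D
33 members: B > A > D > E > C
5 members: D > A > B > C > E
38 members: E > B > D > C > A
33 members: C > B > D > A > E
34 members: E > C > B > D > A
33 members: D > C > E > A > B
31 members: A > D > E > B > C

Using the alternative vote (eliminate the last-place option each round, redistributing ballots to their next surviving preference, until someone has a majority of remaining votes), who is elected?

E

Round 1: C 33, A 31, B 56, D 38, E 72. Eliminate A.
Round 2: C 33, B 56, D 69, E 72. Eliminate C.
Round 3: B 89, D 69, E 72. Eliminate D.
Round 4: B 94, E 136. E has a majority.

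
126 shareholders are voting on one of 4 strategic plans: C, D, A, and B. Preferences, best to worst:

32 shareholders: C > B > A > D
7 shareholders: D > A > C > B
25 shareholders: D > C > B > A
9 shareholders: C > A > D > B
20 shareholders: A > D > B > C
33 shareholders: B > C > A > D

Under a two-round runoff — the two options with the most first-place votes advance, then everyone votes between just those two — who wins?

Round 1 first-place votes: C 41, D 32, A 20, B 33.
C and B advance.
Runoff: C is preferred to B by 73 voters; B by 53.
C wins the runoff.

C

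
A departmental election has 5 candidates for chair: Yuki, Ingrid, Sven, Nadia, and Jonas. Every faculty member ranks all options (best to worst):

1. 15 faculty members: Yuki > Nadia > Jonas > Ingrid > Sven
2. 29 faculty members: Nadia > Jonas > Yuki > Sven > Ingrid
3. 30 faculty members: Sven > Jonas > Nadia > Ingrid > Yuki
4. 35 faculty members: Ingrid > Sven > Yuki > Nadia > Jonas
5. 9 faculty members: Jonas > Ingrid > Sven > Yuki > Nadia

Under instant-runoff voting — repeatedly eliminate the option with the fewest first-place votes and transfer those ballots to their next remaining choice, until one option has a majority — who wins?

Nadia

Round 1: Yuki 15, Ingrid 35, Sven 30, Nadia 29, Jonas 9. Eliminate Jonas.
Round 2: Yuki 15, Ingrid 44, Sven 30, Nadia 29. Eliminate Yuki.
Round 3: Ingrid 44, Sven 30, Nadia 44. Eliminate Sven.
Round 4: Ingrid 44, Nadia 74. Nadia has a majority.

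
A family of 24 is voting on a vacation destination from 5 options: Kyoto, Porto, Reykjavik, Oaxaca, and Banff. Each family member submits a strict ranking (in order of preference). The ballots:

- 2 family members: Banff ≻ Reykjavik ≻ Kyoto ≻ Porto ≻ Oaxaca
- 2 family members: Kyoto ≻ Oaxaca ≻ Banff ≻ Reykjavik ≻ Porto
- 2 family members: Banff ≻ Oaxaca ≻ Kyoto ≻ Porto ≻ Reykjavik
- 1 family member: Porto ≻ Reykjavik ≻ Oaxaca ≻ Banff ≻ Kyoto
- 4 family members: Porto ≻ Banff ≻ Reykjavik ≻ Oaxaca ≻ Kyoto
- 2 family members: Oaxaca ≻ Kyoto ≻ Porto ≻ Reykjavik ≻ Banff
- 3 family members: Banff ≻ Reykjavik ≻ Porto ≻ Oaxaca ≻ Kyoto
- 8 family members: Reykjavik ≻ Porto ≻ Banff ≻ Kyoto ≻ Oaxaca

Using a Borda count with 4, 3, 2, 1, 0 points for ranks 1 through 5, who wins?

Kyoto: 2·2 + 2·4 + 2·2 + 1·0 + 4·0 + 2·3 + 3·0 + 8·1 = 30
Porto: 2·1 + 2·0 + 2·1 + 1·4 + 4·4 + 2·2 + 3·2 + 8·3 = 58
Reykjavik: 2·3 + 2·1 + 2·0 + 1·3 + 4·2 + 2·1 + 3·3 + 8·4 = 62
Oaxaca: 2·0 + 2·3 + 2·3 + 1·2 + 4·1 + 2·4 + 3·1 + 8·0 = 29
Banff: 2·4 + 2·2 + 2·4 + 1·1 + 4·3 + 2·0 + 3·4 + 8·2 = 61
Reykjavik has the highest Borda score (62).

Reykjavik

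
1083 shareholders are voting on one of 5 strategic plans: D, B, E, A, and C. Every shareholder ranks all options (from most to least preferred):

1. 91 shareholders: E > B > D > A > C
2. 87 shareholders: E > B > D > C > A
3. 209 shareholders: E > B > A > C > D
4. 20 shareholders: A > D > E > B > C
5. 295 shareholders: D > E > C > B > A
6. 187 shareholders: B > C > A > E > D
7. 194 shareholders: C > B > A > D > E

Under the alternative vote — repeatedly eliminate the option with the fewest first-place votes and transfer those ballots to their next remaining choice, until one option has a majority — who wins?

E

Round 1: D 295, B 187, E 387, A 20, C 194. Eliminate A.
Round 2: D 315, B 187, E 387, C 194. Eliminate B.
Round 3: D 315, E 387, C 381. Eliminate D.
Round 4: E 702, C 381. E has a majority.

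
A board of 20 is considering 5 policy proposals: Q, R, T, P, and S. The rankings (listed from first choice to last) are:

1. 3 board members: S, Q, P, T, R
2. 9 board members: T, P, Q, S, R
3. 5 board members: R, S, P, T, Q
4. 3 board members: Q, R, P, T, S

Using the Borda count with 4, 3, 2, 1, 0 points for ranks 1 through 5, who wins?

Q: 3·3 + 9·2 + 5·0 + 3·4 = 39
R: 3·0 + 9·0 + 5·4 + 3·3 = 29
T: 3·1 + 9·4 + 5·1 + 3·1 = 47
P: 3·2 + 9·3 + 5·2 + 3·2 = 49
S: 3·4 + 9·1 + 5·3 + 3·0 = 36
P has the highest Borda score (49).

P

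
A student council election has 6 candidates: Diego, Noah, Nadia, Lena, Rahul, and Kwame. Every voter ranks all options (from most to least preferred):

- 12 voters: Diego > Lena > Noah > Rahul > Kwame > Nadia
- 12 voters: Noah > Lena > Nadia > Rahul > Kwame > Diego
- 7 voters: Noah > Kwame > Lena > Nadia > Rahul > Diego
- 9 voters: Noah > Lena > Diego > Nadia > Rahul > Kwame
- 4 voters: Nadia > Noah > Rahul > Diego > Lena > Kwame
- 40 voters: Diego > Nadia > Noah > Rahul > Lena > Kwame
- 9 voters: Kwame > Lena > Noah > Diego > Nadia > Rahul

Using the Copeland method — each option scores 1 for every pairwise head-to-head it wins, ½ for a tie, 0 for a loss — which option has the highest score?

Diego: beats Noah, Nadia, Lena, Rahul, and Kwame → score 5.
Noah: beats Nadia, Lena, Rahul, and Kwame; loses to Diego → score 4.
Nadia: beats Rahul and Kwame; loses to Diego, Noah, and Lena → score 2.
Lena: beats Nadia, Rahul, and Kwame; loses to Diego and Noah → score 3.
Rahul: beats Kwame; loses to Diego, Noah, Nadia, and Lena → score 1.
Kwame: loses to Diego, Noah, Nadia, Lena, and Rahul → score 0.
Diego has the best pairwise record.

Diego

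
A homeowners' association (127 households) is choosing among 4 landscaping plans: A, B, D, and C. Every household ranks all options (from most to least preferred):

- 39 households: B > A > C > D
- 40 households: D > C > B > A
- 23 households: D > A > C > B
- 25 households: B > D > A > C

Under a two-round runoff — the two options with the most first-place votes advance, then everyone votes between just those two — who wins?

B

Round 1 first-place votes: A 0, B 64, D 63, C 0.
B and D advance.
Runoff: B is preferred to D by 64 voters; D by 63.
B wins the runoff.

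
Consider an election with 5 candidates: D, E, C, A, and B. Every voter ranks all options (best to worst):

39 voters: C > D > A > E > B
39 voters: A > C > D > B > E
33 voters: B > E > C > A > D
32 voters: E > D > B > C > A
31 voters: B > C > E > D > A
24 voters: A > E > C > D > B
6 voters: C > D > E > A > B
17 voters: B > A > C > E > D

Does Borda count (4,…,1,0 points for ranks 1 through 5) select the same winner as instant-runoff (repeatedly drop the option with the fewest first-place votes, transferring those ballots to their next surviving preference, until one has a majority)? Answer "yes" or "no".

Borda — scores: D 364, E 429, C 570, A 420, B 427. Winner: C.
Instant-runoff — R1 D 0, E 32, C 45, A 63, B 81 (D out); R2 E 32, C 45, A 63, B 81 (E out); R3 C 45, A 63, B 113 (B winner). Winner: B.
The two methods disagree.

no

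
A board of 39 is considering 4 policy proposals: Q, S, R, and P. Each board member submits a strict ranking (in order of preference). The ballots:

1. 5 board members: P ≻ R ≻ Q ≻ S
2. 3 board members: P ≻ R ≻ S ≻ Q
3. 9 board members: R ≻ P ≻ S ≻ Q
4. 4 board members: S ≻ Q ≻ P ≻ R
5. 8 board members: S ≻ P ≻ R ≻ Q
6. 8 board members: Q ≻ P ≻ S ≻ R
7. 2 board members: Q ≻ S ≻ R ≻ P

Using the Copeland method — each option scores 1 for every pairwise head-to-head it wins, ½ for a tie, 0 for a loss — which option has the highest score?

P

Q: loses to S, R, and P → score 0.
S: beats Q and R; loses to P → score 2.
R: beats Q; loses to S and P → score 1.
P: beats Q, S, and R → score 3.
P has the best pairwise record.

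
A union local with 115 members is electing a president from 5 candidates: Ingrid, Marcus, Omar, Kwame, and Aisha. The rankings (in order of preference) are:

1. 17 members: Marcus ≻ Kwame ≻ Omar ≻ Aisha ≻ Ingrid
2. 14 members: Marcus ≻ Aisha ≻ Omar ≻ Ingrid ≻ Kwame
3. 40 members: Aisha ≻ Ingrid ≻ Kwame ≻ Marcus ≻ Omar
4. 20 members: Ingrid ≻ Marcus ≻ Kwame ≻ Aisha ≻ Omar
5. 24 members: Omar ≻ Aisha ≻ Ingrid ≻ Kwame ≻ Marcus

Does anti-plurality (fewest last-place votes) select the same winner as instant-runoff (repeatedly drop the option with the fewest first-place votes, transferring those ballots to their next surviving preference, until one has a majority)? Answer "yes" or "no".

Anti-plurality — last-place votes: Ingrid 17, Marcus 24, Omar 60, Kwame 14, Aisha 0. Winner: Aisha.
Instant-runoff — R1 Ingrid 20, Marcus 31, Omar 24, Kwame 0, Aisha 40 (Kwame out); R2 Ingrid 20, Marcus 31, Omar 24, Aisha 40 (Ingrid out); R3 Marcus 51, Omar 24, Aisha 40 (Omar out); R4 Marcus 51, Aisha 64 (Aisha winner). Winner: Aisha.
The two methods agree.

yes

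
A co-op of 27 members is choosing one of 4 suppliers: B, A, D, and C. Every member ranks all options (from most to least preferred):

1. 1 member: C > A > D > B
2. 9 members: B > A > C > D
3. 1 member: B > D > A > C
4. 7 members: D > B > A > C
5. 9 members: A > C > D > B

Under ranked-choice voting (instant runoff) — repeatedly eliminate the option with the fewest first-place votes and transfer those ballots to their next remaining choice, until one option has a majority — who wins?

B

Round 1: B 10, A 9, D 7, C 1. Eliminate C.
Round 2: B 10, A 10, D 7. Eliminate D.
Round 3: B 17, A 10. B has a majority.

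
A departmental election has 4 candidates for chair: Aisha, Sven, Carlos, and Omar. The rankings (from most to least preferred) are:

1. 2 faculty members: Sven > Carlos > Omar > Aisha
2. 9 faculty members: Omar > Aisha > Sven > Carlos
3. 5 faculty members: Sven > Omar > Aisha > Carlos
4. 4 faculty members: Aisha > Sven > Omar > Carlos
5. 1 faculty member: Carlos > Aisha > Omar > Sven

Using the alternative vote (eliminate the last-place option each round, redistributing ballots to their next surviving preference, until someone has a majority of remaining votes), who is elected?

Round 1: Aisha 4, Sven 7, Carlos 1, Omar 9. Eliminate Carlos.
Round 2: Aisha 5, Sven 7, Omar 9. Eliminate Aisha.
Round 3: Sven 11, Omar 10. Sven has a majority.

Sven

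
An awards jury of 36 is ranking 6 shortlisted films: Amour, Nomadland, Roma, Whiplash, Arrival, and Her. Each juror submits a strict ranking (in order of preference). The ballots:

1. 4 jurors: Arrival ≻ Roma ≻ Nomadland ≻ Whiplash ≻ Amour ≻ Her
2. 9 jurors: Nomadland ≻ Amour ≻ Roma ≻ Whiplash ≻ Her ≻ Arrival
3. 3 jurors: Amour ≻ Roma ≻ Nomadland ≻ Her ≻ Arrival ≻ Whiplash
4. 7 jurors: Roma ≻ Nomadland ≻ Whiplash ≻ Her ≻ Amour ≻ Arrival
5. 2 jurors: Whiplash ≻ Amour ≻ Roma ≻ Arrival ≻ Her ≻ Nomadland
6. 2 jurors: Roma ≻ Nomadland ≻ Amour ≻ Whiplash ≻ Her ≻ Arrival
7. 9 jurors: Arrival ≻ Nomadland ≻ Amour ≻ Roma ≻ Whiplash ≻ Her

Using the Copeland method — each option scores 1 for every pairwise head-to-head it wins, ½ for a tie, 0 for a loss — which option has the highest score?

Amour: beats Roma, Whiplash, Arrival, and Her; loses to Nomadland → score 4.
Nomadland: beats Amour, Whiplash, Arrival, and Her; ties Roma → score 4.5.
Roma: beats Whiplash, Arrival, and Her; ties Nomadland; loses to Amour → score 3.5.
Whiplash: beats Arrival and Her; loses to Amour, Nomadland, and Roma → score 2.
Arrival: loses to Amour, Nomadland, Roma, Whiplash, and Her → score 0.
Her: beats Arrival; loses to Amour, Nomadland, Roma, and Whiplash → score 1.
Nomadland has the best pairwise record.

Nomadland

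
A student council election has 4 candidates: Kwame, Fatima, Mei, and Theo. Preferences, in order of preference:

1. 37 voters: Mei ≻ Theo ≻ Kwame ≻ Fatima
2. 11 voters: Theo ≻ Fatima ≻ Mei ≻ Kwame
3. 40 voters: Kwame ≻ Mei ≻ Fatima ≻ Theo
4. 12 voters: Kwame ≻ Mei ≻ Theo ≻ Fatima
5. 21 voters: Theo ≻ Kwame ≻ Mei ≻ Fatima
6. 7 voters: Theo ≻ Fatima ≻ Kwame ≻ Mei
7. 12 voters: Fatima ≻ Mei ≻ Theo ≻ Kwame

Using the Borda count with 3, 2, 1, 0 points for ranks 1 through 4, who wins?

Mei

Kwame: 37·1 + 11·0 + 40·3 + 12·3 + 21·2 + 7·1 + 12·0 = 242
Fatima: 37·0 + 11·2 + 40·1 + 12·0 + 21·0 + 7·2 + 12·3 = 112
Mei: 37·3 + 11·1 + 40·2 + 12·2 + 21·1 + 7·0 + 12·2 = 271
Theo: 37·2 + 11·3 + 40·0 + 12·1 + 21·3 + 7·3 + 12·1 = 215
Mei has the highest Borda score (271).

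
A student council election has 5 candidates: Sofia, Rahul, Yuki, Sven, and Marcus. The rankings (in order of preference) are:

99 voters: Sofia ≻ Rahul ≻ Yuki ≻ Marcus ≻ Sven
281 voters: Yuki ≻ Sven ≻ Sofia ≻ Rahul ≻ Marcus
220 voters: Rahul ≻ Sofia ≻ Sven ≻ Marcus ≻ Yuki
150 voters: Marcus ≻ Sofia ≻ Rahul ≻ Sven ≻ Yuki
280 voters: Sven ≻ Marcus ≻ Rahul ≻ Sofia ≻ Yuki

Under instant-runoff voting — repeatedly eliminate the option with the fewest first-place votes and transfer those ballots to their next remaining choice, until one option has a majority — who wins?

Round 1: Sofia 99, Rahul 220, Yuki 281, Sven 280, Marcus 150. Eliminate Sofia.
Round 2: Rahul 319, Yuki 281, Sven 280, Marcus 150. Eliminate Marcus.
Round 3: Rahul 469, Yuki 281, Sven 280. Eliminate Sven.
Round 4: Rahul 749, Yuki 281. Rahul has a majority.

Rahul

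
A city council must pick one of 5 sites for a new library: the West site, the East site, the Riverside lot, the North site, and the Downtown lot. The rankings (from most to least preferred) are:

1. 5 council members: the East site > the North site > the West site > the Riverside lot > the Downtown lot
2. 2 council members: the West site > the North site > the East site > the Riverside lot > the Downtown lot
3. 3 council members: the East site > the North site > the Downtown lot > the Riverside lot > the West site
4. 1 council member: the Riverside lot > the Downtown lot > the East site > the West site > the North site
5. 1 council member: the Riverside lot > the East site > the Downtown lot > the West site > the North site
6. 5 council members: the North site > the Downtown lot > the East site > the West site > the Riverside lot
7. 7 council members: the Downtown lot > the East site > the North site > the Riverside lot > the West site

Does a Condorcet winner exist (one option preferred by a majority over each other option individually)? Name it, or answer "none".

Checking pairwise contests:
the East site beats the West site 22–2.
the Downtown lot beats the East site 13–11.
the East site beats the Riverside lot 22–2.
the East site beats the North site 17–7.
the North site beats the Downtown lot 15–9.
Every option loses at least one head-to-head, so there is no Condorcet winner.

none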